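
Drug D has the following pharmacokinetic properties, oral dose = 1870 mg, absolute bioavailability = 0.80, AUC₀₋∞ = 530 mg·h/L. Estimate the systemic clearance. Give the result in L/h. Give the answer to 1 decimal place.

2.8 L/h

CL = F·Dose / AUC = 0.80 × 1870 / 530 = 2.823 L/h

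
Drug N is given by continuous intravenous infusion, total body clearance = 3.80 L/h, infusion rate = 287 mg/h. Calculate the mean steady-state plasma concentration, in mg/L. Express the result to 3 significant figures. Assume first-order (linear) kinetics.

At steady state Css = R₀ / CL = 287 / 3.800 = 75.53 mg/L

75.5 mg/L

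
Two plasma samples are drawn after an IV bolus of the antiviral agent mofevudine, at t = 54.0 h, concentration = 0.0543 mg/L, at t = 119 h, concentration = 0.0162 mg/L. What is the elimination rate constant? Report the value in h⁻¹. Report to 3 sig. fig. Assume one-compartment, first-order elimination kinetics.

0.0186 h⁻¹

k = ln(C₁/C₂) / (t₂ − t₁) = ln(0.0543/0.0162) / (119 − 54.0)
  = 1.210 / 65.00 = 0.01862 h⁻¹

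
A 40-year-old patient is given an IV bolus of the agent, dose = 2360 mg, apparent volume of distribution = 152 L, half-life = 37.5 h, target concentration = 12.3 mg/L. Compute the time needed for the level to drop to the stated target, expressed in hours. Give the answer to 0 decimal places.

C₀ = Dose / Vd = 2360 / 152 = 15.53 mg/L
k = ln2 / t½ = 0.693147 / 37.5 = 0.01848 h⁻¹
t = ln(C₀ / C) / k = ln(15.53 / 12.3) / 0.01848
  = ln(1.263) / 0.01848 = 0.2335 / 0.01848 = 12.64 h

13 h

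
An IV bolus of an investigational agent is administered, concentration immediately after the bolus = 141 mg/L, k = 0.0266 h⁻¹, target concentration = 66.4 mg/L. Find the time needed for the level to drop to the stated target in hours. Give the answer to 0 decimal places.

t = ln(C₀ / C) / k = ln(141.0 / 66.4) / 0.02660
  = ln(2.123) / 0.02660 = 0.7528 / 0.02660 = 28.30 h

28 h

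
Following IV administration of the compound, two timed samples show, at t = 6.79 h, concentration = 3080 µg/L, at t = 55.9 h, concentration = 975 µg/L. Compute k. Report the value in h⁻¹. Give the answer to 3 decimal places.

k = ln(C₁/C₂) / (t₂ − t₁) = ln(3080/975) / (55.9 − 6.79)
  = 1.150 / 49.11 = 0.02342 h⁻¹

0.023 h⁻¹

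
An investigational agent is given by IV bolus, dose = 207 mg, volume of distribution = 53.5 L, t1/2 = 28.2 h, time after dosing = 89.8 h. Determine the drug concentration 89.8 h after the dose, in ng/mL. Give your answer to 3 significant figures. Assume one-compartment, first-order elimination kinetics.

C₀ = Dose / Vd = 207.0 / 53.5 = 3.869 mg/L
k = ln2 / t½ = 0.693147 / 28.2 = 0.02458 h⁻¹
C = C₀ · e^(−k·t) = 3.869 × e^(−0.02458 × 89.8)
  = 3.869 × 0.1100 = 0.4256 mg/L
Convert: 0.4256 mg/L × 1000 = 425.6 ng/mL

426 ng/mL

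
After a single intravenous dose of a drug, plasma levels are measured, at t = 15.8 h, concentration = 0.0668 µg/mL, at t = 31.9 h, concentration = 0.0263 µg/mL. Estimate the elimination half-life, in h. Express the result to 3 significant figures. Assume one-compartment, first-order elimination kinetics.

k = ln(C₁/C₂) / (t₂ − t₁) = ln(0.0668/0.0263) / (31.9 − 15.8)
  = 0.9321 / 16.10 = 0.05789 h⁻¹
t½ = ln2 / k = 0.693147 / 0.05789 = 11.97 h

12.0 h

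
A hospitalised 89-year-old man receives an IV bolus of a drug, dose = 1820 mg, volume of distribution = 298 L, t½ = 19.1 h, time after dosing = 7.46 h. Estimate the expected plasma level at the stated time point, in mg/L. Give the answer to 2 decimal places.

4.66 mg/L

C₀ = Dose / Vd = 1820 / 298 = 6.107 mg/L
k = ln2 / t½ = 0.693147 / 19.1 = 0.03629 h⁻¹
C = C₀ · e^(−k·t) = 6.107 × e^(−0.03629 × 7.46)
  = 6.107 × 0.7628 = 4.658 mg/L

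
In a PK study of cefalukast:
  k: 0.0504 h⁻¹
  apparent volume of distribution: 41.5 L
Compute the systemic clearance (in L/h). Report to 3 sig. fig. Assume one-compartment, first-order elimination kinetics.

CL = k × Vd = 0.0504 × 41.5 = 2.092 L/h

2.09 L/h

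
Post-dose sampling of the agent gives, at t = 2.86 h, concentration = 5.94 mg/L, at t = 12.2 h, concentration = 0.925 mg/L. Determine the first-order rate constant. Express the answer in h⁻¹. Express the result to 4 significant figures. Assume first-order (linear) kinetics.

0.1991 h⁻¹

k = ln(C₁/C₂) / (t₂ − t₁) = ln(5.94/0.925) / (12.2 − 2.86)
  = 1.860 / 9.340 = 0.1991 h⁻¹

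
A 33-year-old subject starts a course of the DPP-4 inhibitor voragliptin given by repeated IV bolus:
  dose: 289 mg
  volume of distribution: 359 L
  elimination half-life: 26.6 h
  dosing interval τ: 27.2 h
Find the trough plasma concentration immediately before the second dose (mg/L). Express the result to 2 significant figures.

0.40 mg/L

C₀ per dose = Dose / Vd = 289 / 359 = 0.8050 mg/L
k = ln2 / t½ = 0.693147 / 26.6 = 0.02606 h⁻¹
Fraction remaining after one interval: r = e^(−kτ) = e^(−0.02606 × 27.2) = 0.4922
Before dose 2, 1 dose has been given (aged 1τ).
C_trough = C₀ × r = 0.8050 × 0.4922 = 0.3962 mg/L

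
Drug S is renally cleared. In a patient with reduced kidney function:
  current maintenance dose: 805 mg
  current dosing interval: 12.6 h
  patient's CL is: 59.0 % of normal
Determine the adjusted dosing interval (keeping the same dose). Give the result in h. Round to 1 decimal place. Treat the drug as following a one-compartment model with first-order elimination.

21.4 h

To keep the same average steady-state level, dosing rate must scale with clearance.
CL ratio = 59.0 / 100 = 0.5900
New interval (same dose) = 12.6 / 0.5900 = 21.36 h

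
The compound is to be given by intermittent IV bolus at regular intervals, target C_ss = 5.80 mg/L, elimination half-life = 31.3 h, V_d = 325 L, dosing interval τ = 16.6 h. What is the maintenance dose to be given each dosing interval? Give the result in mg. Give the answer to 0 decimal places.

693 mg

k = ln2 / t½ = 0.693147 / 31.3 = 0.02215 h⁻¹
CL = k × Vd = 0.02215 × 325 = 7.199 L/h
At steady state, Dose/τ = Css × CL.
Dose = Css × CL × τ = 5.80 × 7.199 × 16.6 = 693.1 mg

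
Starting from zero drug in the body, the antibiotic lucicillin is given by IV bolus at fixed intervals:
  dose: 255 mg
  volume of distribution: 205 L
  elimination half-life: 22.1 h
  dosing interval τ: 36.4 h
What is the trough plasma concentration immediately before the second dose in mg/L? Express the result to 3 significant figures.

C₀ per dose = Dose / Vd = 255 / 205 = 1.244 mg/L
k = ln2 / t½ = 0.693147 / 22.1 = 0.03136 h⁻¹
Fraction remaining after one interval: r = e^(−kτ) = e^(−0.03136 × 36.4) = 0.3193
Before dose 2, 1 dose has been given (aged 1τ).
C_trough = C₀ × r = 1.244 × 0.3193 = 0.3972 mg/L

0.397 mg/L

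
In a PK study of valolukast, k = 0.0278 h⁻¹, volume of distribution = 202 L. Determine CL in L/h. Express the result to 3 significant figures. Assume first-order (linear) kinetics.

5.62 L/h

CL = k × Vd = 0.0278 × 202 = 5.616 L/h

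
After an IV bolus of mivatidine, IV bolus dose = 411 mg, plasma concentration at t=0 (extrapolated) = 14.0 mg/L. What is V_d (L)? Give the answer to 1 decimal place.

Vd = Dose / C₀ = 411.0 / 14.0 = 29.36 L

29.4 L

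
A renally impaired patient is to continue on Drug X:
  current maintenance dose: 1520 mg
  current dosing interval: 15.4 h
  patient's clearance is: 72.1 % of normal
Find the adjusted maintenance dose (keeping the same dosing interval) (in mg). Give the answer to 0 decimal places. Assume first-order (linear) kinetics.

1096 mg

To keep the same average steady-state level, dosing rate must scale with clearance.
CL ratio = 72.1 / 100 = 0.7210
New dose (same interval) = 1520 × 0.7210 = 1096 mg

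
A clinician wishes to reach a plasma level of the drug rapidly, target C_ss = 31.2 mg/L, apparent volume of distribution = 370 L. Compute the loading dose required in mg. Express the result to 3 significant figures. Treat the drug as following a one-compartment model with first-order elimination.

LD = Css × Vd = 31.2 × 370 = 11540 mg

11500 mg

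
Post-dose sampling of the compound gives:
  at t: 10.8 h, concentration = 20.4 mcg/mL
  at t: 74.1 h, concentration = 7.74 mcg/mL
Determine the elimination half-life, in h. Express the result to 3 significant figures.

45.3 h

k = ln(C₁/C₂) / (t₂ − t₁) = ln(20.4/7.74) / (74.1 − 10.8)
  = 0.9691 / 63.30 = 0.01531 h⁻¹
t½ = ln2 / k = 0.693147 / 0.01531 = 45.27 h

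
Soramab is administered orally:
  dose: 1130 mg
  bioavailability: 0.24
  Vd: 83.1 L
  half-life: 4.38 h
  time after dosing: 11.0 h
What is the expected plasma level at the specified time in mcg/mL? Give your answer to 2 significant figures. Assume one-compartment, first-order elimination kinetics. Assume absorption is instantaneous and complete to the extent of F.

Amount reaching circulation = F × Dose = 0.24 × 1130 = 271.2 mg
C₀ = F·Dose / Vd = 271.2 / 83.1 = 3.264 mg/L
k = ln2 / t½ = 0.693147 / 4.38 = 0.1583 h⁻¹
C = C₀ · e^(−k·t) = 3.264 × e^(−0.1583 × 11.0)
  = 3.264 × 0.1753 = 0.5722 mg/L
(0.5722 mg/L = 0.5722 mcg/mL)

0.57 mcg/mL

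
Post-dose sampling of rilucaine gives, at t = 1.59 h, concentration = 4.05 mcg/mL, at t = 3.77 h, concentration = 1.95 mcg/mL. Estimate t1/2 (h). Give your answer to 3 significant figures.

k = ln(C₁/C₂) / (t₂ − t₁) = ln(4.05/1.95) / (3.77 − 1.59)
  = 0.7309 / 2.180 = 0.3353 h⁻¹
t½ = ln2 / k = 0.693147 / 0.3353 = 2.067 h

2.07 h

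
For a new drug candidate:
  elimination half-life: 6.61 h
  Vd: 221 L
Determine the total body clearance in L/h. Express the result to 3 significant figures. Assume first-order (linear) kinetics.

23.2 L/h

k = ln2 / t½ = 0.693147 / 6.61 = 0.1049 h⁻¹
CL = k × Vd = 0.1049 × 221 = 23.18 L/h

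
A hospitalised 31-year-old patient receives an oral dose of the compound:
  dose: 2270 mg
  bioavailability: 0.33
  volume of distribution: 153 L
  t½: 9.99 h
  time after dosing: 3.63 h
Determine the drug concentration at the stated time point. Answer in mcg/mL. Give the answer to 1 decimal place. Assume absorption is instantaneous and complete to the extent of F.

Amount reaching circulation = F × Dose = 0.33 × 2270 = 749.1 mg
C₀ = F·Dose / Vd = 749.1 / 153 = 4.896 mg/L
k = ln2 / t½ = 0.693147 / 9.99 = 0.06938 h⁻¹
C = C₀ · e^(−k·t) = 4.896 × e^(−0.06938 × 3.63)
  = 4.896 × 0.7774 = 3.806 mg/L
(3.806 mg/L = 3.806 mcg/mL)

3.8 mcg/mL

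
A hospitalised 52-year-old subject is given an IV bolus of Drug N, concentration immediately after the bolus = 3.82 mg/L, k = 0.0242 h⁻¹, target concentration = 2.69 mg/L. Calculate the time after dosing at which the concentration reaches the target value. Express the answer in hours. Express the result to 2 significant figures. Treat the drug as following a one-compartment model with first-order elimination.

14 h

t = ln(C₀ / C) / k = ln(3.820 / 2.69) / 0.02420
  = ln(1.420) / 0.02420 = 0.3507 / 0.02420 = 14.49 h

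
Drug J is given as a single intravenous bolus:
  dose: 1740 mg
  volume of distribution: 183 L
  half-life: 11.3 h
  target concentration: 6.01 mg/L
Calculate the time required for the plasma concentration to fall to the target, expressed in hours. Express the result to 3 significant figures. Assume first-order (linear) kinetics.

7.48 h

C₀ = Dose / Vd = 1740 / 183 = 9.508 mg/L
k = ln2 / t½ = 0.693147 / 11.3 = 0.06134 h⁻¹
t = ln(C₀ / C) / k = ln(9.508 / 6.01) / 0.06134
  = ln(1.582) / 0.06134 = 0.4587 / 0.06134 = 7.478 h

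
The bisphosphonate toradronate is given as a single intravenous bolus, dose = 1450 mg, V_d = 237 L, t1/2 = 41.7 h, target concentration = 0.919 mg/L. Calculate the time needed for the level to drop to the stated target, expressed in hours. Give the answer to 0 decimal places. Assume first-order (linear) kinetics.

C₀ = Dose / Vd = 1450 / 237 = 6.118 mg/L
k = ln2 / t½ = 0.693147 / 41.7 = 0.01662 h⁻¹
t = ln(C₀ / C) / k = ln(6.118 / 0.919) / 0.01662
  = ln(6.657) / 0.01662 = 1.896 / 0.01662 = 114.1 h

114 h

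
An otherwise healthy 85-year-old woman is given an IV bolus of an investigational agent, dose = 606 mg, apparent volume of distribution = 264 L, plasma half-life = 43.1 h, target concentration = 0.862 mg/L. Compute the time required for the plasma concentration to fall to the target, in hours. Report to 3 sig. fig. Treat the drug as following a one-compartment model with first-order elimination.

60.9 h

C₀ = Dose / Vd = 606.0 / 264 = 2.295 mg/L
k = ln2 / t½ = 0.693147 / 43.1 = 0.01608 h⁻¹
t = ln(C₀ / C) / k = ln(2.295 / 0.862) / 0.01608
  = ln(2.662) / 0.01608 = 0.9791 / 0.01608 = 60.89 h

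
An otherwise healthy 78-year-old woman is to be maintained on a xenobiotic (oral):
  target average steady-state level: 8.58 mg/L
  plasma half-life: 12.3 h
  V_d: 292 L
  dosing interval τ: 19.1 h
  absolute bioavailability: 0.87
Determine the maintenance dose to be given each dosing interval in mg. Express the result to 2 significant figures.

3100 mg

k = ln2 / t½ = 0.693147 / 12.3 = 0.05635 h⁻¹
CL = k × Vd = 0.05635 × 292 = 16.45 L/h
At steady state, F × (Dose/τ) = Css × CL.
Dose = Css × CL × τ / F = 8.58 × 16.45 × 19.1 / 0.87 = 3099 mg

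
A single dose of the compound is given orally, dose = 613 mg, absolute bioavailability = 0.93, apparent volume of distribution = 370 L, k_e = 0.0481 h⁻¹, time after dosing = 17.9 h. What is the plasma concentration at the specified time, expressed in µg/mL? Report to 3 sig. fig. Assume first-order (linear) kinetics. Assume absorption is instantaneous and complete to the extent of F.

0.651 µg/mL

Amount reaching circulation = F × Dose = 0.93 × 613.0 = 570.1 mg
C₀ = F·Dose / Vd = 570.1 / 370 = 1.541 mg/L
C = C₀ · e^(−k·t) = 1.541 × e^(−0.04810 × 17.9)
  = 1.541 × 0.4227 = 0.6514 mg/L
(0.6514 mg/L = 0.6514 µg/mL)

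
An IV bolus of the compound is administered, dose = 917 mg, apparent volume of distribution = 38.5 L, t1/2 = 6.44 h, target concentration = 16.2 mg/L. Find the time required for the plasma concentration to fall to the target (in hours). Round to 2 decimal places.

3.58 h

C₀ = Dose / Vd = 917.0 / 38.5 = 23.82 mg/L
k = ln2 / t½ = 0.693147 / 6.44 = 0.1076 h⁻¹
t = ln(C₀ / C) / k = ln(23.82 / 16.2) / 0.1076
  = ln(1.470) / 0.1076 = 0.3853 / 0.1076 = 3.581 h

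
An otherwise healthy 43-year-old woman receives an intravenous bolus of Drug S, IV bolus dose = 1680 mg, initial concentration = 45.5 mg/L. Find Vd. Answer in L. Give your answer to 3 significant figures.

Vd = Dose / C₀ = 1680 / 45.5 = 36.92 L

36.9 L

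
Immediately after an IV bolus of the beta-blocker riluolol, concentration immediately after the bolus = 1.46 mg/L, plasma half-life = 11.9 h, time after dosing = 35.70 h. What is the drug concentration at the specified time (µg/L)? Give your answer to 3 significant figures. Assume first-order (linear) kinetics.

k = ln2 / t½ = 0.693147 / 11.9 = 0.05825 h⁻¹
t / t½ = 35.70 / 11.9 = 3 half-lives
C = C₀ × (1/2)^3 = 1.460 × 0.1250 = 0.1825 mg/L
Convert: 0.1825 mg/L × 1000 = 182.5 µg/L

183 µg/L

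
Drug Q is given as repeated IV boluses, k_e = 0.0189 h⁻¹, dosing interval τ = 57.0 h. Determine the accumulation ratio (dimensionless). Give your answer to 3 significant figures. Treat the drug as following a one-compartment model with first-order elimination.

e^(−kτ) = e^(−0.01890 × 57.0) = 0.3405
Accumulation ratio R = 1 / (1 − e^(−kτ)) = 1 / (1 − 0.3405) = 1.516

1.52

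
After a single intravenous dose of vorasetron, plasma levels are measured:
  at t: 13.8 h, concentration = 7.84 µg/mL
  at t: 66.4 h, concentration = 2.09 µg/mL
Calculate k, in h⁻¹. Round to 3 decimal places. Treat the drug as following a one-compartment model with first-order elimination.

0.025 h⁻¹

k = ln(C₁/C₂) / (t₂ − t₁) = ln(7.84/2.09) / (66.4 − 13.8)
  = 1.322 / 52.60 = 0.02513 h⁻¹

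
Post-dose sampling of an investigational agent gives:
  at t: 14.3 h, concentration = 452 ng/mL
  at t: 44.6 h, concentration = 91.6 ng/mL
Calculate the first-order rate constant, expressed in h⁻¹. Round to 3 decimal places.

0.053 h⁻¹

k = ln(C₁/C₂) / (t₂ − t₁) = ln(452/91.6) / (44.6 − 14.3)
  = 1.596 / 30.30 = 0.05267 h⁻¹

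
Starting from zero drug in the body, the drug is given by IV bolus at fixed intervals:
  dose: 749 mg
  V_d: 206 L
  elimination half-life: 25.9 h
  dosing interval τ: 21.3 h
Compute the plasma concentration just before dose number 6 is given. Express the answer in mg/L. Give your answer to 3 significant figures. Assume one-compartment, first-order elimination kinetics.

4.46 mg/L

C₀ per dose = Dose / Vd = 749 / 206 = 3.636 mg/L
k = ln2 / t½ = 0.693147 / 25.9 = 0.02676 h⁻¹
Fraction remaining after one interval: r = e^(−kτ) = e^(−0.02676 × 21.3) = 0.5655
Before dose 6, 5 doses have been given (aged 1τ, 2τ, 3τ, 4τ, 5τ).
C_trough = C₀ × (r + r² + … + r^5) = C₀ × r(1−r^5)/(1−r)
        = 3.636 × 0.5655 × (1 − 0.05783) / (1 − 0.5655) = 4.459 mg/L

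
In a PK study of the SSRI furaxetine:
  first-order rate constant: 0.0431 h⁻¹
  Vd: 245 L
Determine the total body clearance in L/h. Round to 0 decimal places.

11 L/h

CL = k × Vd = 0.0431 × 245 = 10.56 L/h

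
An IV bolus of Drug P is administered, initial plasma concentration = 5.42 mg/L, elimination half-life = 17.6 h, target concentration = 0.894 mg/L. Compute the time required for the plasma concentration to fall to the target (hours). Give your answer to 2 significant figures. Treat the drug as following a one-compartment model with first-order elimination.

k = ln2 / t½ = 0.693147 / 17.6 = 0.03938 h⁻¹
t = ln(C₀ / C) / k = ln(5.420 / 0.894) / 0.03938
  = ln(6.063) / 0.03938 = 1.802 / 0.03938 = 45.76 h

46 h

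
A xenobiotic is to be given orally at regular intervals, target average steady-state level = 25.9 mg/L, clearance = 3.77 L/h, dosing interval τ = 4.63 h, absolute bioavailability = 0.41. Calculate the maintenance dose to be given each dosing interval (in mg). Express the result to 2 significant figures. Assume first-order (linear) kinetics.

1100 mg

At steady state, F × (Dose/τ) = Css × CL.
Dose = Css × CL × τ / F = 25.9 × 3.770 × 4.63 / 0.41 = 1103 mg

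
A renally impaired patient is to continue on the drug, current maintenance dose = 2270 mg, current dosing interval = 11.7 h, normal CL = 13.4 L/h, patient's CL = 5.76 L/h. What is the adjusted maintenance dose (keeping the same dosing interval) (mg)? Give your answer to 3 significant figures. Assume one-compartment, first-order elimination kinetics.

976 mg

To keep the same average steady-state level, dosing rate must scale with clearance.
CL ratio = 5.76 / 13.4 = 0.4299
New dose (same interval) = 2270 × 0.4299 = 975.9 mg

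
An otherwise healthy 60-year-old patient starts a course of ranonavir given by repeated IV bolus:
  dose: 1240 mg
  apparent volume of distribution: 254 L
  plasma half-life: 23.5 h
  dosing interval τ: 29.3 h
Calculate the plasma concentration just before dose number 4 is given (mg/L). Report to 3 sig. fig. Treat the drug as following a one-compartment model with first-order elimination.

C₀ per dose = Dose / Vd = 1240 / 254 = 4.882 mg/L
k = ln2 / t½ = 0.693147 / 23.5 = 0.02950 h⁻¹
Fraction remaining after one interval: r = e^(−kτ) = e^(−0.02950 × 29.3) = 0.4213
Before dose 4, 3 doses have been given (aged 1τ, 2τ, 3τ).
C_trough = C₀ × (r + r² + … + r^3) = C₀ × r(1−r^3)/(1−r)
        = 4.882 × 0.4213 × (1 − 0.07478) / (1 − 0.4213) = 3.288 mg/L

3.29 mg/L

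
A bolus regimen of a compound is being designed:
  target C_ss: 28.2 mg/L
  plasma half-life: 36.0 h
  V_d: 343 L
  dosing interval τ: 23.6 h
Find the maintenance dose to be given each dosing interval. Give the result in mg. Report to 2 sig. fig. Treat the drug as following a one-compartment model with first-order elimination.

k = ln2 / t½ = 0.693147 / 36.0 = 0.01925 h⁻¹
CL = k × Vd = 0.01925 × 343 = 6.603 L/h
At steady state, Dose/τ = Css × CL.
Dose = Css × CL × τ = 28.2 × 6.603 × 23.6 = 4394 mg

4400 mg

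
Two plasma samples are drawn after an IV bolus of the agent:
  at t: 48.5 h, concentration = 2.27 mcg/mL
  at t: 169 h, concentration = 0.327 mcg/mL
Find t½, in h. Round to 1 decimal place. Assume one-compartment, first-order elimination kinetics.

k = ln(C₁/C₂) / (t₂ − t₁) = ln(2.27/0.327) / (169 − 48.5)
  = 1.938 / 120.5 = 0.01608 h⁻¹
t½ = ln2 / k = 0.693147 / 0.01608 = 43.11 h

43.1 h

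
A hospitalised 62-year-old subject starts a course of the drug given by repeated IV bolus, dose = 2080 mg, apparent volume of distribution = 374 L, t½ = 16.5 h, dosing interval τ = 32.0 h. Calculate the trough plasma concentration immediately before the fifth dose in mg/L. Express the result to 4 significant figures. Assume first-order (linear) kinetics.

1.952 mg/L

C₀ per dose = Dose / Vd = 2080 / 374 = 5.561 mg/L
k = ln2 / t½ = 0.693147 / 16.5 = 0.04201 h⁻¹
Fraction remaining after one interval: r = e^(−kτ) = e^(−0.04201 × 32.0) = 0.2607
Before dose 5, 4 doses have been given (aged 1τ, 2τ, 3τ, 4τ).
C_trough = C₀ × (r + r² + … + r^4) = C₀ × r(1−r^4)/(1−r)
        = 5.561 × 0.2607 × (1 − 0.004619) / (1 − 0.2607) = 1.952 mg/L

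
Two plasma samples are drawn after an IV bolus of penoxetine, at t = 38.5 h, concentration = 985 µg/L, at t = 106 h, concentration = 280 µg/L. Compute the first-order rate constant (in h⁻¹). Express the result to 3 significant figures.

k = ln(C₁/C₂) / (t₂ − t₁) = ln(985/280) / (106 − 38.5)
  = 1.258 / 67.50 = 0.01864 h⁻¹

0.0186 h⁻¹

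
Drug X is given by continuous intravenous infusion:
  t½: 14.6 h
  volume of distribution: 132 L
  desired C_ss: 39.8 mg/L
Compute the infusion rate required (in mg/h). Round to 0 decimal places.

k = ln2 / t½ = 0.693147 / 14.6 = 0.04748 h⁻¹
CL = k × Vd = 0.04748 × 132 = 6.267 L/h
At steady state, infusion rate R₀ = Css × CL = 39.8 × 6.267 = 249.4 mg/h

249 mg/h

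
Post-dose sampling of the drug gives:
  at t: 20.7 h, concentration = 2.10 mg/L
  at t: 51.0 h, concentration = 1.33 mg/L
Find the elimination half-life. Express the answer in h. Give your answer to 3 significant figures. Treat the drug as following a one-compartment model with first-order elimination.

k = ln(C₁/C₂) / (t₂ − t₁) = ln(2.10/1.33) / (51.0 − 20.7)
  = 0.4568 / 30.30 = 0.01508 h⁻¹
t½ = ln2 / k = 0.693147 / 0.01508 = 45.96 h

46.0 h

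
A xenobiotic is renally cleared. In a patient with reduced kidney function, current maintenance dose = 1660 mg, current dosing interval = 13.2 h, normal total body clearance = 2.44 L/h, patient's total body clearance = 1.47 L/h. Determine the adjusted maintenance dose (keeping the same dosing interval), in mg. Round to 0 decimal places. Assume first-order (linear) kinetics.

1000 mg

To keep the same average steady-state level, dosing rate must scale with clearance.
CL ratio = 1.47 / 2.44 = 0.6025
New dose (same interval) = 1660 × 0.6025 = 1000 mg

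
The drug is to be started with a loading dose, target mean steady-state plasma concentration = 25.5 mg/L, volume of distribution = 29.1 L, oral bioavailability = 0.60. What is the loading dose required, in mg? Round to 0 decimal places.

1237 mg

LD = Css × Vd / F = 25.5 × 29.1 / 0.60 = 1237 mg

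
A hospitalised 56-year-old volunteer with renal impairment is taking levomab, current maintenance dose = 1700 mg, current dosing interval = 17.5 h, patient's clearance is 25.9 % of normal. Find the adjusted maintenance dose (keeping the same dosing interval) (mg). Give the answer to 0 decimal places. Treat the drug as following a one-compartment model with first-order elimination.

440 mg

To keep the same average steady-state level, dosing rate must scale with clearance.
CL ratio = 25.9 / 100 = 0.2590
New dose (same interval) = 1700 × 0.2590 = 440.3 mg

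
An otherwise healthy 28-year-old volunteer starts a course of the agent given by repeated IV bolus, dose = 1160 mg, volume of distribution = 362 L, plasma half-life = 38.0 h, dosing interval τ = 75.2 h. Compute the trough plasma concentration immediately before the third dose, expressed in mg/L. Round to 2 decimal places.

C₀ per dose = Dose / Vd = 1160 / 362 = 3.204 mg/L
k = ln2 / t½ = 0.693147 / 38.0 = 0.01824 h⁻¹
Fraction remaining after one interval: r = e^(−kτ) = e^(−0.01824 × 75.2) = 0.2537
Before dose 3, 2 doses have been given (aged 1τ, 2τ).
C_trough = C₀ × (r + r²) = 3.204 × (0.2537 + 0.06436) = 1.019 mg/L

1.02 mg/L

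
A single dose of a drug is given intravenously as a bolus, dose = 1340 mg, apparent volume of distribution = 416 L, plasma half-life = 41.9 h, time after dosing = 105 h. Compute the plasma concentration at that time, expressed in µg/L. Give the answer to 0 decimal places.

C₀ = Dose / Vd = 1340 / 416 = 3.221 mg/L
k = ln2 / t½ = 0.693147 / 41.9 = 0.01654 h⁻¹
C = C₀ · e^(−k·t) = 3.221 × e^(−0.01654 × 105)
  = 3.221 × 0.1761 = 0.5672 mg/L
Convert: 0.5672 mg/L × 1000 = 567.2 µg/L

567 µg/L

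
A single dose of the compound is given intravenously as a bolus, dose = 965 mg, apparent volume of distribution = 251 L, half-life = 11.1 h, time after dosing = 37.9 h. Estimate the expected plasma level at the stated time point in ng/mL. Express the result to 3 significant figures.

C₀ = Dose / Vd = 965.0 / 251 = 3.845 mg/L
k = ln2 / t½ = 0.693147 / 11.1 = 0.06245 h⁻¹
C = C₀ · e^(−k·t) = 3.845 × e^(−0.06245 × 37.9)
  = 3.845 × 0.09378 = 0.3606 mg/L
Convert: 0.3606 mg/L × 1000 = 360.6 ng/mL

361 ng/mL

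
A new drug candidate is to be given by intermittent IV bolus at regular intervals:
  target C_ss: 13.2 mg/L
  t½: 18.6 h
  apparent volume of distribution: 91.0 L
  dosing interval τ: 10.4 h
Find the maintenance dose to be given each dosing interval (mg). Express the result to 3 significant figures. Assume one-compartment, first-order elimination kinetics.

466 mg

k = ln2 / t½ = 0.693147 / 18.6 = 0.03727 h⁻¹
CL = k × Vd = 0.03727 × 91.0 = 3.392 L/h
At steady state, Dose/τ = Css × CL.
Dose = Css × CL × τ = 13.2 × 3.392 × 10.4 = 465.7 mg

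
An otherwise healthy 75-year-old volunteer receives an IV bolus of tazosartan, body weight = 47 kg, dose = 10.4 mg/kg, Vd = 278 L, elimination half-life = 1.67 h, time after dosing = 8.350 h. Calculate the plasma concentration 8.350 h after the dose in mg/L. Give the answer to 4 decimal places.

0.0549 mg/L

Total dose = 10.4 × 47 = 488.8 mg
C₀ = Dose / Vd = 488.8 / 278 = 1.758 mg/L
k = ln2 / t½ = 0.693147 / 1.67 = 0.4151 h⁻¹
t / t½ = 8.350 / 1.67 = 5 half-lives
C = C₀ × (1/2)^5 = 1.758 × 0.03125 = 0.05494 mg/L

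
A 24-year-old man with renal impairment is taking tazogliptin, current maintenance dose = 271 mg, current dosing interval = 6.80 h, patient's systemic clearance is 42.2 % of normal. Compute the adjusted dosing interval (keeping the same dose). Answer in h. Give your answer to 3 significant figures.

16.1 h

To keep the same average steady-state level, dosing rate must scale with clearance.
CL ratio = 42.2 / 100 = 0.4220
New interval (same dose) = 6.80 / 0.4220 = 16.11 h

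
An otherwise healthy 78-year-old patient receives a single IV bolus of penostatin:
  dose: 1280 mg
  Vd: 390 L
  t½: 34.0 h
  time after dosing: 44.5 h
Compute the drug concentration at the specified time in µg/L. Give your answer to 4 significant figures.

1325 µg/L

C₀ = Dose / Vd = 1280 / 390 = 3.282 mg/L
k = ln2 / t½ = 0.693147 / 34.0 = 0.02039 h⁻¹
C = C₀ · e^(−k·t) = 3.282 × e^(−0.02039 × 44.5)
  = 3.282 × 0.4036 = 1.325 mg/L
Convert: 1.325 mg/L × 1000 = 1325 µg/L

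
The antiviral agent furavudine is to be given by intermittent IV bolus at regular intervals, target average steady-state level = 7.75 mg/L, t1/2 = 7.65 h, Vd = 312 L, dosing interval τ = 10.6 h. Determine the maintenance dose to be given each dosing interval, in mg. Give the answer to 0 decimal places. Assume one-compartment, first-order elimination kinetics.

2322 mg

k = ln2 / t½ = 0.693147 / 7.65 = 0.09061 h⁻¹
CL = k × Vd = 0.09061 × 312 = 28.27 L/h
At steady state, Dose/τ = Css × CL.
Dose = Css × CL × τ = 7.75 × 28.27 × 10.6 = 2322 mg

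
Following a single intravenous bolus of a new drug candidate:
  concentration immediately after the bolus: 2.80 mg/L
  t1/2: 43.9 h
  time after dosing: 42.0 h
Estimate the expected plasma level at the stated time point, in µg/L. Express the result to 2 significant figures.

k = ln2 / t½ = 0.693147 / 43.9 = 0.01579 h⁻¹
C = C₀ · e^(−k·t) = 2.800 × e^(−0.01579 × 42.0)
  = 2.800 × 0.5152 = 1.443 mg/L
Convert: 1.443 mg/L × 1000 = 1443 µg/L

1400 µg/L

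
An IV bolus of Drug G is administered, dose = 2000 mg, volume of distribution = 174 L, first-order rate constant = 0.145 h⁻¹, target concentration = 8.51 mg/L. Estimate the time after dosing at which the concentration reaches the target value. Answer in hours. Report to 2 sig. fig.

C₀ = Dose / Vd = 2000 / 174 = 11.49 mg/L
t = ln(C₀ / C) / k = ln(11.49 / 8.51) / 0.1450
  = ln(1.350) / 0.1450 = 0.3001 / 0.1450 = 2.070 h

2.1 h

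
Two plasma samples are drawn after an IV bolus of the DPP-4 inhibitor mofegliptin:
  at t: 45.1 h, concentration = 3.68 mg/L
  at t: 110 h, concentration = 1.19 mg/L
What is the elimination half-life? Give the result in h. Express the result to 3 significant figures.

k = ln(C₁/C₂) / (t₂ − t₁) = ln(3.68/1.19) / (110 − 45.1)
  = 1.129 / 64.90 = 0.01740 h⁻¹
t½ = ln2 / k = 0.693147 / 0.01740 = 39.84 h

39.8 h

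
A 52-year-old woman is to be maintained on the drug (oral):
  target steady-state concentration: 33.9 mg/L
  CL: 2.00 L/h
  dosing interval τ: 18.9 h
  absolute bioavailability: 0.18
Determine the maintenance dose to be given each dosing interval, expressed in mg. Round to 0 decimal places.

7119 mg

At steady state, F × (Dose/τ) = Css × CL.
Dose = Css × CL × τ / F = 33.9 × 2.000 × 18.9 / 0.18 = 7119 mg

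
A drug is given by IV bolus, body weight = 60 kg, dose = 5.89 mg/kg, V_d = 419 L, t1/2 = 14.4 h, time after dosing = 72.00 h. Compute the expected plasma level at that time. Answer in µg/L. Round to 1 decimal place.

Total dose = 5.89 × 60 = 353.4 mg
C₀ = Dose / Vd = 353.4 / 419 = 0.8434 mg/L
k = ln2 / t½ = 0.693147 / 14.4 = 0.04814 h⁻¹
t / t½ = 72.00 / 14.4 = 5 half-lives
C = C₀ × (1/2)^5 = 0.8434 × 0.03125 = 0.02636 mg/L
Convert: 0.02636 mg/L × 1000 = 26.36 µg/L

26.4 µg/L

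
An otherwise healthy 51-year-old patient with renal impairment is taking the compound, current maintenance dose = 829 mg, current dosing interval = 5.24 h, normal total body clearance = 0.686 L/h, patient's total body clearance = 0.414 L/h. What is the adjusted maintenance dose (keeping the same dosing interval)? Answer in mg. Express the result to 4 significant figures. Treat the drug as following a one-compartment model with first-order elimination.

To keep the same average steady-state level, dosing rate must scale with clearance.
CL ratio = 0.414 / 0.686 = 0.6035
New dose (same interval) = 829 × 0.6035 = 500.3 mg

500.3 mg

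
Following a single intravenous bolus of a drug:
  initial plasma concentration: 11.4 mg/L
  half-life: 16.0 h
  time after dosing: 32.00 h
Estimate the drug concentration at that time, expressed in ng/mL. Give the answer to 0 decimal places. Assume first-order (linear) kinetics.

2850 ng/mL

k = ln2 / t½ = 0.693147 / 16.0 = 0.04332 h⁻¹
t / t½ = 32.00 / 16.0 = 2 half-lives
C = C₀ × (1/2)^2 = 11.40 × 0.2500 = 2.850 mg/L
Convert: 2.850 mg/L × 1000 = 2850 ng/mL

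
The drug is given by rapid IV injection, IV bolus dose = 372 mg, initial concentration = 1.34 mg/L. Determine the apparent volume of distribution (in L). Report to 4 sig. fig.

Vd = Dose / C₀ = 372.0 / 1.34 = 277.6 L

277.6 L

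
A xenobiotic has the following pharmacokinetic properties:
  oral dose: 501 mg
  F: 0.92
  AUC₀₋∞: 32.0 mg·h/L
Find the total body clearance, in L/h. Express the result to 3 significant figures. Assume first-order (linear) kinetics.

CL = F·Dose / AUC = 0.92 × 501 / 32.0 = 14.40 L/h

14.4 L/h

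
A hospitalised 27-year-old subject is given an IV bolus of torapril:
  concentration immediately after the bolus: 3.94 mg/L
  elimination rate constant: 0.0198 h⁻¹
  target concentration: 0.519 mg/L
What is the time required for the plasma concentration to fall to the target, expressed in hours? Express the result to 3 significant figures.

102 h

t = ln(C₀ / C) / k = ln(3.940 / 0.519) / 0.01980
  = ln(7.592) / 0.01980 = 2.027 / 0.01980 = 102.4 h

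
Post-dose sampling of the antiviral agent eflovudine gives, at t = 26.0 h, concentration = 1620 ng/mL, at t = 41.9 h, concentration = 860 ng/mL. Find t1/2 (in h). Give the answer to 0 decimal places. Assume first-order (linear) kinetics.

k = ln(C₁/C₂) / (t₂ − t₁) = ln(1620/860) / (41.9 − 26.0)
  = 0.6332 / 15.90 = 0.03982 h⁻¹
t½ = ln2 / k = 0.693147 / 0.03982 = 17.41 h

17 h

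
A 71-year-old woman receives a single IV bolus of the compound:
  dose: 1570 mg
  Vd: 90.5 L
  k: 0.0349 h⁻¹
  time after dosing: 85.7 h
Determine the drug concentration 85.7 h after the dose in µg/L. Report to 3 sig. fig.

C₀ = Dose / Vd = 1570 / 90.5 = 17.35 mg/L
C = C₀ · e^(−k·t) = 17.35 × e^(−0.03490 × 85.7)
  = 17.35 × 0.05024 = 0.8717 mg/L
Convert: 0.8717 mg/L × 1000 = 871.7 µg/L

872 µg/L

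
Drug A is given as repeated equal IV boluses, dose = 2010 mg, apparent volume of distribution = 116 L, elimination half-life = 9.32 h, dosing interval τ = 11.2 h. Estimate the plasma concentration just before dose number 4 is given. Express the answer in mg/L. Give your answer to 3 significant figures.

12.2 mg/L

C₀ per dose = Dose / Vd = 2010 / 116 = 17.33 mg/L
k = ln2 / t½ = 0.693147 / 9.32 = 0.07437 h⁻¹
Fraction remaining after one interval: r = e^(−kτ) = e^(−0.07437 × 11.2) = 0.4348
Before dose 4, 3 doses have been given (aged 1τ, 2τ, 3τ).
C_trough = C₀ × (r + r² + … + r^3) = C₀ × r(1−r^3)/(1−r)
        = 17.33 × 0.4348 × (1 − 0.08220) / (1 − 0.4348) = 12.24 mg/L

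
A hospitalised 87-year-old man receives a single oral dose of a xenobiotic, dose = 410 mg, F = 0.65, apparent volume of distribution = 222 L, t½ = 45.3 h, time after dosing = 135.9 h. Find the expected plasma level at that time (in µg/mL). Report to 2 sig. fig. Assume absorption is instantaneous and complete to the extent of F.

Amount reaching circulation = F × Dose = 0.65 × 410.0 = 266.5 mg
C₀ = F·Dose / Vd = 266.5 / 222 = 1.200 mg/L
k = ln2 / t½ = 0.693147 / 45.3 = 0.01530 h⁻¹
t / t½ = 135.9 / 45.3 = 3 half-lives
C = C₀ × (1/2)^3 = 1.200 × 0.1250 = 0.1500 mg/L
(0.1500 mg/L = 0.1500 µg/mL)

0.15 µg/mL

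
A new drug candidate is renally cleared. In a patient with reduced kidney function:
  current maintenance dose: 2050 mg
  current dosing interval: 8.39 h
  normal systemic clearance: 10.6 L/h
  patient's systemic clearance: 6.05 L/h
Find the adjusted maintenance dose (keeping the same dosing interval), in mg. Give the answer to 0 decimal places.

1170 mg

To keep the same average steady-state level, dosing rate must scale with clearance.
CL ratio = 6.05 / 10.6 = 0.5708
New dose (same interval) = 2050 × 0.5708 = 1170 mg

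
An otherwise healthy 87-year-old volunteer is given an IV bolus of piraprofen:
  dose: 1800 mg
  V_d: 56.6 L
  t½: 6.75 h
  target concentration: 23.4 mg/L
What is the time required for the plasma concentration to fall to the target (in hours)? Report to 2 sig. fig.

C₀ = Dose / Vd = 1800 / 56.6 = 31.80 mg/L
k = ln2 / t½ = 0.693147 / 6.75 = 0.1027 h⁻¹
t = ln(C₀ / C) / k = ln(31.80 / 23.4) / 0.1027
  = ln(1.359) / 0.1027 = 0.3067 / 0.1027 = 2.986 h

3.0 h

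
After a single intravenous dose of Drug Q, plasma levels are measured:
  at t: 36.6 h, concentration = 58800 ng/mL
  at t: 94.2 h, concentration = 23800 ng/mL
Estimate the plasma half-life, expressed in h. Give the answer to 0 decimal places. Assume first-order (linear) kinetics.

k = ln(C₁/C₂) / (t₂ − t₁) = ln(58800/23800) / (94.2 − 36.6)
  = 0.9045 / 57.60 = 0.01570 h⁻¹
t½ = ln2 / k = 0.693147 / 0.01570 = 44.15 h

44 h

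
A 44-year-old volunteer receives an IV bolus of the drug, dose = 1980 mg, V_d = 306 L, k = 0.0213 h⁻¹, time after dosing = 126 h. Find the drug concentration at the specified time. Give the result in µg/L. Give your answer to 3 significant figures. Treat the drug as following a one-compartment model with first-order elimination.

442 µg/L

C₀ = Dose / Vd = 1980 / 306 = 6.471 mg/L
C = C₀ · e^(−k·t) = 6.471 × e^(−0.02130 × 126)
  = 6.471 × 0.06830 = 0.4420 mg/L
Convert: 0.4420 mg/L × 1000 = 442.0 µg/L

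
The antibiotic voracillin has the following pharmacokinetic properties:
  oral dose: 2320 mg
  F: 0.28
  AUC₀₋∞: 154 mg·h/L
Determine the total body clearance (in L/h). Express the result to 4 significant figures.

4.218 L/h

CL = F·Dose / AUC = 0.28 × 2320 / 154 = 4.218 L/h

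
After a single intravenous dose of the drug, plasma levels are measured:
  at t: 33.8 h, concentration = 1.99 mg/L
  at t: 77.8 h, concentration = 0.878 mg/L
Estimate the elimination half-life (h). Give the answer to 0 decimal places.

k = ln(C₁/C₂) / (t₂ − t₁) = ln(1.99/0.878) / (77.8 − 33.8)
  = 0.8182 / 44.00 = 0.01860 h⁻¹
t½ = ln2 / k = 0.693147 / 0.01860 = 37.27 h

37 h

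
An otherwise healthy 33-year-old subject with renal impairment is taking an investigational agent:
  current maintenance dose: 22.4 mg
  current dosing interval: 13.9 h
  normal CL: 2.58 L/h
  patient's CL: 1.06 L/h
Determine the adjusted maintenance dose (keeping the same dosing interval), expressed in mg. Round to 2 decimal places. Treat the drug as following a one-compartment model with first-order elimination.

9.20 mg

To keep the same average steady-state level, dosing rate must scale with clearance.
CL ratio = 1.06 / 2.58 = 0.4109
New dose (same interval) = 22.4 × 0.4109 = 9.204 mg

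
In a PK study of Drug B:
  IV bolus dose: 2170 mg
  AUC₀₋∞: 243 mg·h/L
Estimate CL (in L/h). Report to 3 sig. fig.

CL = Dose / AUC = 2170 / 243 = 8.930 L/h

8.93 L/h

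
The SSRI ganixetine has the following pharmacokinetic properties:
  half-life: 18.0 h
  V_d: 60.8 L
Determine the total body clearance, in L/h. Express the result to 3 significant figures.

2.34 L/h

k = ln2 / t½ = 0.693147 / 18.0 = 0.03851 h⁻¹
CL = k × Vd = 0.03851 × 60.8 = 2.341 L/h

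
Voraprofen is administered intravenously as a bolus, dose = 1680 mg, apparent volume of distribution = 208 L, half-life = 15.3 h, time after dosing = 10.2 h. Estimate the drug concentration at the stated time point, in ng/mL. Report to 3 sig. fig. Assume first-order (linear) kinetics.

C₀ = Dose / Vd = 1680 / 208 = 8.077 mg/L
k = ln2 / t½ = 0.693147 / 15.3 = 0.04530 h⁻¹
C = C₀ · e^(−k·t) = 8.077 × e^(−0.04530 × 10.2)
  = 8.077 × 0.6300 = 5.089 mg/L
Convert: 5.089 mg/L × 1000 = 5089 ng/mL

5090 ng/mL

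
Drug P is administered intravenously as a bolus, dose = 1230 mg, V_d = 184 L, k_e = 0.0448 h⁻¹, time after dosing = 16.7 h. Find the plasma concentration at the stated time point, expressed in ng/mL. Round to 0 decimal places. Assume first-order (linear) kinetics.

3163 ng/mL

C₀ = Dose / Vd = 1230 / 184 = 6.685 mg/L
C = C₀ · e^(−k·t) = 6.685 × e^(−0.04480 × 16.7)
  = 6.685 × 0.4732 = 3.163 mg/L
Convert: 3.163 mg/L × 1000 = 3163 ng/mL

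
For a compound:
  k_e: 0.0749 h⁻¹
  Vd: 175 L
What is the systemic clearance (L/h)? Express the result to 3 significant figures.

13.1 L/h

CL = k × Vd = 0.0749 × 175 = 13.11 L/h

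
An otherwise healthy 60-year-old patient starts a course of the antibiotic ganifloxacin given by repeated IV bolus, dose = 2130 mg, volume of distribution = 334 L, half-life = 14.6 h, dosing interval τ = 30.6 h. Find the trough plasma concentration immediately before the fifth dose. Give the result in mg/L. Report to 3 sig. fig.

C₀ per dose = Dose / Vd = 2130 / 334 = 6.377 mg/L
k = ln2 / t½ = 0.693147 / 14.6 = 0.04748 h⁻¹
Fraction remaining after one interval: r = e^(−kτ) = e^(−0.04748 × 30.6) = 0.2339
Before dose 5, 4 doses have been given (aged 1τ, 2τ, 3τ, 4τ).
C_trough = C₀ × (r + r² + … + r^4) = C₀ × r(1−r^4)/(1−r)
        = 6.377 × 0.2339 × (1 − 0.002993) / (1 − 0.2339) = 1.941 mg/L

1.94 mg/L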